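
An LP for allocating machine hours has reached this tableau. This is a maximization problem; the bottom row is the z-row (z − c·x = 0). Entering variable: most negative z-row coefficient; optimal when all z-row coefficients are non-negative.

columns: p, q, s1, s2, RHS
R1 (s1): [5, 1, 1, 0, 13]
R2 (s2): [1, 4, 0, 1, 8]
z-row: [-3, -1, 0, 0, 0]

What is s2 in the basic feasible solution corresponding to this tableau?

s2 is basic (row 2); its value is the RHS of that row, 8.

8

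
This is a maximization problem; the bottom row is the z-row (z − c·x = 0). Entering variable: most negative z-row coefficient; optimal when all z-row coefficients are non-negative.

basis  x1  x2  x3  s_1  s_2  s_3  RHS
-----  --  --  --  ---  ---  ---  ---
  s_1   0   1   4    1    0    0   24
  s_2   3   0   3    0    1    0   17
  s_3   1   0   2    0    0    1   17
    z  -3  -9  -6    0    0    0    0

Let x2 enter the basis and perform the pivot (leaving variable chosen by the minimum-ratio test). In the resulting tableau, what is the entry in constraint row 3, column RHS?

17

Ratio test on column x2 — row 1: 24/1 = 24; row 2: entry 0 ≤ 0; row 3: entry 0 ≤ 0. Minimum is 24 at row 1 (s_1 leaves); pivot element 1.
Divide row 1 by 1; eliminate column x2 from the other rows.
Row 3 update in column RHS: 17 − 0·24 = 17.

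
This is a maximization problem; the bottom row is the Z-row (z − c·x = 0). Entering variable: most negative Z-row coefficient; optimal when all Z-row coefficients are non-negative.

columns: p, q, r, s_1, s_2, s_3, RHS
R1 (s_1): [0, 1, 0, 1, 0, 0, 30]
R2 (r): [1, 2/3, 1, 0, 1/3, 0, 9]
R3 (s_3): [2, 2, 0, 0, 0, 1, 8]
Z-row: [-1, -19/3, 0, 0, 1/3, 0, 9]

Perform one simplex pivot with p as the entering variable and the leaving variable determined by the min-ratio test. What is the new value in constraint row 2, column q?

-1/3

Ratio test on column p — row 1: entry 0 ≤ 0; row 2: 9/1 = 9; row 3: 8/2 = 4. Minimum is 4 at row 3 (s_3 leaves); pivot element 2.
Divide row 3 by 2; eliminate column p from the other rows.
Row 2 update in column q: 2/3 − 1·1 = -1/3.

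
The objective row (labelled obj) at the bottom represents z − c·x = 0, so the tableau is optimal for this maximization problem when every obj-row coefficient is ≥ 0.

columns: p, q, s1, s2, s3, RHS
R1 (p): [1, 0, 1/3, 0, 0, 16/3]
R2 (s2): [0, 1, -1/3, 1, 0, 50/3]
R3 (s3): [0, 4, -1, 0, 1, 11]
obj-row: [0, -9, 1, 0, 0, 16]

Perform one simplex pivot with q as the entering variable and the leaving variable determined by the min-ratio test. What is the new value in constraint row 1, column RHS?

16/3

Ratio test on column q — row 1: entry 0 ≤ 0; row 2: (50/3)/1 = 50/3; row 3: 11/4 = 11/4. Minimum is 11/4 at row 3 (s3 leaves); pivot element 4.
Divide row 3 by 4; eliminate column q from the other rows.
Row 1 update in column RHS: 16/3 − 0·(11/4) = 16/3.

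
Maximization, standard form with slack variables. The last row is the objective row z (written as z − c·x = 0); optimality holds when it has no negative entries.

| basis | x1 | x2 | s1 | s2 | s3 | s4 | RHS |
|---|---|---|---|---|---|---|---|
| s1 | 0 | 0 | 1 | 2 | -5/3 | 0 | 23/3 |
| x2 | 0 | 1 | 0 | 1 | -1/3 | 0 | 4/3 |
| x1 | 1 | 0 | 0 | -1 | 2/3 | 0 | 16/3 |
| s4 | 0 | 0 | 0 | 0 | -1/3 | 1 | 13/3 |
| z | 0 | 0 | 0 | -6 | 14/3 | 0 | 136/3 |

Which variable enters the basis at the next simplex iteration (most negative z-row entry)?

s2

Negative z-row entries: s2: -6.
The most negative is -6 in column s2, so s2 enters.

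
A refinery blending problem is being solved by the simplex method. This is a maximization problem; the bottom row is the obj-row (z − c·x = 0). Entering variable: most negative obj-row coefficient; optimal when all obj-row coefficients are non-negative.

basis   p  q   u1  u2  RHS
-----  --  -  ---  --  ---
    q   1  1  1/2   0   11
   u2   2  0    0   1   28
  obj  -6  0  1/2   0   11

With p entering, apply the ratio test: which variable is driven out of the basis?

q

Column p entries and ratios — q: 11/1 = 11; u2: 28/2 = 14.
Smallest ratio is 11 in the row of q, so q leaves.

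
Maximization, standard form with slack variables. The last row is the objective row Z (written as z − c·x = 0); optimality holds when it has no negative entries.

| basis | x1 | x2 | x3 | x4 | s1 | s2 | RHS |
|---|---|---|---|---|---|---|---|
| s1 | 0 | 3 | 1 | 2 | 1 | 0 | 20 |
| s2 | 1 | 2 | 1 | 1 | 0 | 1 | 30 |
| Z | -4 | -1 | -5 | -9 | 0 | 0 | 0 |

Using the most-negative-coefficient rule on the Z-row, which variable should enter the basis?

x4

Negative Z-row entries: x1: -4, x2: -1, x3: -5, x4: -9.
The most negative is -9 in column x4, so x4 enters.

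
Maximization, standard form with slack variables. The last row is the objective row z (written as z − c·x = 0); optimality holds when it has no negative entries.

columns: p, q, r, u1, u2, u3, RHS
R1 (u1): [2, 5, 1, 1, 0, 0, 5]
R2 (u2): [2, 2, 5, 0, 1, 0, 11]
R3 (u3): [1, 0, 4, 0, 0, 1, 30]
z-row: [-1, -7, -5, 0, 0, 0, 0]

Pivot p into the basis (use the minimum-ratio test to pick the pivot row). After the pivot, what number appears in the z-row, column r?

Ratio test on column p — row 1: 5/2 = 5/2; row 2: 11/2 = 11/2; row 3: 30/1 = 30. Minimum is 5/2 at row 1 (u1 leaves); pivot element 2.
Divide row 1 by 2; eliminate column p from the other rows.
z-row update in column r: -5 − (-1)·(1/2) = -9/2.

-9/2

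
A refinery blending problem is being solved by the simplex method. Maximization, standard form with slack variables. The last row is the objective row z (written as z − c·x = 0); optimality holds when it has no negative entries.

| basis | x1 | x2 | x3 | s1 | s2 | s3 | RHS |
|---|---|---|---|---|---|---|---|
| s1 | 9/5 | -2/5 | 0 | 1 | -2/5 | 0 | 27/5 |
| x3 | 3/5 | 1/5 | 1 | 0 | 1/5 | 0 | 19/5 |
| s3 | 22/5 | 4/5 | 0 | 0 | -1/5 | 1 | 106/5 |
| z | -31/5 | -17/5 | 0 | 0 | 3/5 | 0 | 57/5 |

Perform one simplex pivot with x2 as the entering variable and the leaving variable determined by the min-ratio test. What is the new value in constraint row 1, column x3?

2

Ratio test on column x2 — row 1: entry -2/5 ≤ 0; row 2: (19/5)/(1/5) = 19; row 3: (106/5)/(4/5) = 53/2. Minimum is 19 at row 2 (x3 leaves); pivot element 1/5.
Divide row 2 by 1/5; eliminate column x2 from the other rows.
Row 1 update in column x3: 0 − (-2/5)·5 = 2.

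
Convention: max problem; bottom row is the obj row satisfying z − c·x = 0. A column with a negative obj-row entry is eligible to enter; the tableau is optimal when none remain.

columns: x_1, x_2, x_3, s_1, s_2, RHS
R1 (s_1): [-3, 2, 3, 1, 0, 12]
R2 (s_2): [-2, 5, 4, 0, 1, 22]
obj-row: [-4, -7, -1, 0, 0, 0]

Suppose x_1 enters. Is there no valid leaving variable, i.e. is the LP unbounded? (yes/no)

yes

Every constraint-row entry in column x_1 is ≤ 0, so increasing x_1 is unbounded.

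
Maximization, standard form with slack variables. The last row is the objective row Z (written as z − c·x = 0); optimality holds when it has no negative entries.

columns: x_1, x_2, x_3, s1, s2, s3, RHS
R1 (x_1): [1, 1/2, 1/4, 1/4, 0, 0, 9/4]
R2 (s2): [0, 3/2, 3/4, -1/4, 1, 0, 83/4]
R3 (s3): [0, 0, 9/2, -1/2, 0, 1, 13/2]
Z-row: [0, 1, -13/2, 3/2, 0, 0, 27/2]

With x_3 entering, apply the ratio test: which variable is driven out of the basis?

Column x_3 entries and ratios — x_1: (9/4)/(1/4) = 9; s2: (83/4)/(3/4) = 83/3; s3: (13/2)/(9/2) = 13/9.
Smallest ratio is 13/9 in the row of s3, so s3 leaves.

s3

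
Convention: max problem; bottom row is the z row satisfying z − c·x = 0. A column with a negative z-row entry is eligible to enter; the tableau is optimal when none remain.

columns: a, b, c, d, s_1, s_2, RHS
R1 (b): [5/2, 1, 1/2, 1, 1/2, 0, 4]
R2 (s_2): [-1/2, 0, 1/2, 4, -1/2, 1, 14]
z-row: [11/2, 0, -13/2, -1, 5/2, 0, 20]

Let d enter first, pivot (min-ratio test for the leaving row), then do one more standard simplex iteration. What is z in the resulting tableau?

32

Ratio test on column d — row 1: 4/1 = 4; row 2: 14/4 = 7/2. Minimum is 7/2 at row 2 (s_2 leaves); pivot element 4.
Pivot on row 2; the z-row RHS becomes 20 − (-1)·(7/2) = 47/2.
Next entering variable (most negative z-row entry -51/8): c.
Ratio test on column c — row 1: (1/2)/(3/8) = 4/3; row 2: (7/2)/(1/8) = 28. Minimum is 4/3 at row 1 (b leaves); pivot element 3/8.
After the second pivot the z-row RHS is 47/2 − (-51/8)·(4/3) = 32.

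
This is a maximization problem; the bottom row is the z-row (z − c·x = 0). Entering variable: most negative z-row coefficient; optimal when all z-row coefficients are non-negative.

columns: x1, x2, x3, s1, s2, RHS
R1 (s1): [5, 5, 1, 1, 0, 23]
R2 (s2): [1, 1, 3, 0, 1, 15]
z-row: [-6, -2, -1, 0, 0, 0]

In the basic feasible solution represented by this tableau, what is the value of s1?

23

s1 is basic (row 1); its value is the RHS of that row, 23.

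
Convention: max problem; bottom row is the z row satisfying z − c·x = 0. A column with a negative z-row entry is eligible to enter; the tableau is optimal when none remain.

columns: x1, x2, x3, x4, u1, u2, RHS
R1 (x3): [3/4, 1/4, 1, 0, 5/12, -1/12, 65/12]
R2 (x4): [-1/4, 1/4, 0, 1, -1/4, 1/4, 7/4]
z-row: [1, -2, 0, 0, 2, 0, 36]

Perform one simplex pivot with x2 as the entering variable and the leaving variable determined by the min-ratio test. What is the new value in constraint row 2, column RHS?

Ratio test on column x2 — row 1: (65/12)/(1/4) = 65/3; row 2: (7/4)/(1/4) = 7. Minimum is 7 at row 2 (x4 leaves); pivot element 1/4.
Divide row 2 by 1/4; eliminate column x2 from the other rows.
In the new row 2, the RHS entry is the old entry divided by the pivot: (7/4)/(1/4) = 7.

7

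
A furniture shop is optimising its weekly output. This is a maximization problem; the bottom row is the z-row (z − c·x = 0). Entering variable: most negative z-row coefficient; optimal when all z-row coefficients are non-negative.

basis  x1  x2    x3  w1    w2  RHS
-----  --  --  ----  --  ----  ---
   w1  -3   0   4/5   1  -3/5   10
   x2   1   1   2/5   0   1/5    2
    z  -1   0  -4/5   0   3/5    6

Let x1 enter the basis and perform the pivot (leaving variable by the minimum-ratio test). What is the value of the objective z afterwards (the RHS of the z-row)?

8

Ratio test on column x1 — row 1: entry -3 ≤ 0; row 2: 2/1 = 2. Minimum is 2 at row 2 (x2 leaves); pivot element 1.
Pivot on row 2; the z-row RHS becomes 6 − (-1)·2 = 8.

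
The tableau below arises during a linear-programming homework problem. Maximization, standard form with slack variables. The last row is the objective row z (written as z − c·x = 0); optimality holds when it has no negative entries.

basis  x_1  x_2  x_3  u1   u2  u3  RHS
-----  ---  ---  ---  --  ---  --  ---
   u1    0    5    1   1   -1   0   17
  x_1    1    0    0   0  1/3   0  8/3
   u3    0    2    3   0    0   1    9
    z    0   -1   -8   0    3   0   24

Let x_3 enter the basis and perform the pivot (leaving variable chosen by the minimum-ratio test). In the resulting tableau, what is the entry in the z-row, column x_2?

Ratio test on column x_3 — row 1: 17/1 = 17; row 2: entry 0 ≤ 0; row 3: 9/3 = 3. Minimum is 3 at row 3 (u3 leaves); pivot element 3.
Divide row 3 by 3; eliminate column x_3 from the other rows.
z-row update in column x_2: -1 − (-8)·(2/3) = 13/3.

13/3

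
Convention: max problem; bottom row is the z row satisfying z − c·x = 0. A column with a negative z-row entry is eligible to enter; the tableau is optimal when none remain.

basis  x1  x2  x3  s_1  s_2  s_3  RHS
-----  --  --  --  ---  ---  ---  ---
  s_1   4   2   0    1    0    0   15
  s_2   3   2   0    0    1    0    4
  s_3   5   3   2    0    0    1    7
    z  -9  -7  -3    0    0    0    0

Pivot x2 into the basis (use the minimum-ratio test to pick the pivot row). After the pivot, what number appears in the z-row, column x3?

Ratio test on column x2 — row 1: 15/2 = 15/2; row 2: 4/2 = 2; row 3: 7/3 = 7/3. Minimum is 2 at row 2 (s_2 leaves); pivot element 2.
Divide row 2 by 2; eliminate column x2 from the other rows.
z-row update in column x3: -3 − (-7)·0 = -3.

-3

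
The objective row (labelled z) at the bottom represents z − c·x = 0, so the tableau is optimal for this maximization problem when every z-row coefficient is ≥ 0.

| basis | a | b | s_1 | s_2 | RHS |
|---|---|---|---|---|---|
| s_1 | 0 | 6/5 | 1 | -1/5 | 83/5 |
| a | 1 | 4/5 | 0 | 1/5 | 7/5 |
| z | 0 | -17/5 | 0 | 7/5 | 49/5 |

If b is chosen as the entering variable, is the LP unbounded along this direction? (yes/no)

Column b has positive entries in row(s) 1, 2, so the ratio test bounds it — not unbounded.

no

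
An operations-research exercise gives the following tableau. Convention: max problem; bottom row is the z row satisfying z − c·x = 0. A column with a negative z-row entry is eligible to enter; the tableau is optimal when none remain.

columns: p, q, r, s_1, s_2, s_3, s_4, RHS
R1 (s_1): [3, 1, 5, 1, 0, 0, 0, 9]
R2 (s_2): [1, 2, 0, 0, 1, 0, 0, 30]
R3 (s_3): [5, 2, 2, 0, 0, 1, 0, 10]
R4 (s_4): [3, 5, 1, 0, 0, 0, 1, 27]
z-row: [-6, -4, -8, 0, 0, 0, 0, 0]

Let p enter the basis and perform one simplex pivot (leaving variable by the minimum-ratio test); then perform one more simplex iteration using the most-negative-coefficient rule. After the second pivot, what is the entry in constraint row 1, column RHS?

Ratio test on column p — row 1: 9/3 = 3; row 2: 30/1 = 30; row 3: 10/5 = 2; row 4: 27/3 = 9. Minimum is 2 at row 3 (s_3 leaves); pivot element 5.
Divide row 3 by 5; eliminate column p from the other rows.
Second iteration: most negative z-row entry is -28/5 in column r, so r enters.
Ratio test on column r — row 1: 3/(19/5) = 15/19; row 2: entry -2/5 ≤ 0; row 3: 2/(2/5) = 5; row 4: entry -1/5 ≤ 0. Minimum is 15/19 at row 1 (s_1 leaves); pivot element 19/5.
Divide row 1 by 19/5; eliminate column r from the other rows.
After both pivots, the entry at constraint row 1, column RHS is 15/19.

15/19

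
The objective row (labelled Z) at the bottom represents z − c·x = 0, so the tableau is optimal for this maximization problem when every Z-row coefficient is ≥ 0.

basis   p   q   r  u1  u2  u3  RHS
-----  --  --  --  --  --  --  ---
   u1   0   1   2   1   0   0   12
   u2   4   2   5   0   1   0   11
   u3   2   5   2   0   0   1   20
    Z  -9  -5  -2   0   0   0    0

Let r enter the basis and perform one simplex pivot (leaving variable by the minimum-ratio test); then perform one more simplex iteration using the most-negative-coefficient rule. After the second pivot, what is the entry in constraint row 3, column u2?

-1/2

Ratio test on column r — row 1: 12/2 = 6; row 2: 11/5 = 11/5; row 3: 20/2 = 10. Minimum is 11/5 at row 2 (u2 leaves); pivot element 5.
Divide row 2 by 5; eliminate column r from the other rows.
Second iteration: most negative Z-row entry is -37/5 in column p, so p enters.
Ratio test on column p — row 1: entry -8/5 ≤ 0; row 2: (11/5)/(4/5) = 11/4; row 3: (78/5)/(2/5) = 39. Minimum is 11/4 at row 2 (r leaves); pivot element 4/5.
Divide row 2 by 4/5; eliminate column p from the other rows.
After both pivots, the entry at constraint row 3, column u2 is -1/2.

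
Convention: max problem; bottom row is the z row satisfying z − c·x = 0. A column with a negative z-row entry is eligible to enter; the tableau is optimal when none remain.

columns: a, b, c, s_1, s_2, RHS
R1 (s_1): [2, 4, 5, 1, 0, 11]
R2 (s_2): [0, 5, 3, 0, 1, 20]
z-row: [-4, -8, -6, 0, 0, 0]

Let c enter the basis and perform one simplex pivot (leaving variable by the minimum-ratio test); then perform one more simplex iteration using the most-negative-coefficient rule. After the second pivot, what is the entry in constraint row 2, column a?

-5/2

Ratio test on column c — row 1: 11/5 = 11/5; row 2: 20/3 = 20/3. Minimum is 11/5 at row 1 (s_1 leaves); pivot element 5.
Divide row 1 by 5; eliminate column c from the other rows.
Second iteration: most negative z-row entry is -16/5 in column b, so b enters.
Ratio test on column b — row 1: (11/5)/(4/5) = 11/4; row 2: (67/5)/(13/5) = 67/13. Minimum is 11/4 at row 1 (c leaves); pivot element 4/5.
Divide row 1 by 4/5; eliminate column b from the other rows.
After both pivots, the entry at constraint row 2, column a is -5/2.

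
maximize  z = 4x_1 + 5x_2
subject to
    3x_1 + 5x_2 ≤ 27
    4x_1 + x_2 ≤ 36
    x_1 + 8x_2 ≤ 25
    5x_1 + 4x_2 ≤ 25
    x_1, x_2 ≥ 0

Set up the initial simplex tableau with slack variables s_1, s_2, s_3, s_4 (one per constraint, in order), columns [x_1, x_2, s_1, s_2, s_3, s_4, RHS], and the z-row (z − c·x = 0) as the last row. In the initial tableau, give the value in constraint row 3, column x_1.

1

Constraint 3 has coefficient 1 on x_1.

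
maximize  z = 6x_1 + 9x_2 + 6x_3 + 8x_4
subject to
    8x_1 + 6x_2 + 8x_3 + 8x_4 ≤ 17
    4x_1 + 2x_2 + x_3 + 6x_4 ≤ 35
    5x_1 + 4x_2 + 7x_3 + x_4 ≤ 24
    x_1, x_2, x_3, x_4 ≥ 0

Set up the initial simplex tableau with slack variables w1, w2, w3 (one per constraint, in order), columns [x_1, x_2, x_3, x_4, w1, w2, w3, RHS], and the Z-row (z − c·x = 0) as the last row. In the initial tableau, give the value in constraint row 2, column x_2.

Constraint 2 has coefficient 2 on x_2.

2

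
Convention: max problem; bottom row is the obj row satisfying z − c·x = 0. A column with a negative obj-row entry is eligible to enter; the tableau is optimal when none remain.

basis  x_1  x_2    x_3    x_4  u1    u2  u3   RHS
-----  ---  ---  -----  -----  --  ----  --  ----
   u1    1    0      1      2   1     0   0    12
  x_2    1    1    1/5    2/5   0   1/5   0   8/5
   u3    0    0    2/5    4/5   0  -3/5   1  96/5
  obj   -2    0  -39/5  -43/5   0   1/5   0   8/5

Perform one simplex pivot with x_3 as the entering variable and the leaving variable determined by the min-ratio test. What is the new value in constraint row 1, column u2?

-1

Ratio test on column x_3 — row 1: 12/1 = 12; row 2: (8/5)/(1/5) = 8; row 3: (96/5)/(2/5) = 48. Minimum is 8 at row 2 (x_2 leaves); pivot element 1/5.
Divide row 2 by 1/5; eliminate column x_3 from the other rows.
Row 1 update in column u2: 0 − 1·1 = -1.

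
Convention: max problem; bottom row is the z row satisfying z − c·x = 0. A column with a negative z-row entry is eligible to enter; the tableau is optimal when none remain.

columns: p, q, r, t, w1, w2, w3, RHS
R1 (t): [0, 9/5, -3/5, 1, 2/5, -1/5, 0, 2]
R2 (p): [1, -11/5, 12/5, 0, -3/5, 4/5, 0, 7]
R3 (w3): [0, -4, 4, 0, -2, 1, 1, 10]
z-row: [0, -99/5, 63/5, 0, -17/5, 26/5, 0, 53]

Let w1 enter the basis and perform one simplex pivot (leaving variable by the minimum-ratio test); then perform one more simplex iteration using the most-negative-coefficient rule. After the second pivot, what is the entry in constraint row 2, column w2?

Ratio test on column w1 — row 1: 2/(2/5) = 5; row 2: entry -3/5 ≤ 0; row 3: entry -2 ≤ 0. Minimum is 5 at row 1 (t leaves); pivot element 2/5.
Divide row 1 by 2/5; eliminate column w1 from the other rows.
Second iteration: most negative z-row entry is -9/2 in column q, so q enters.
Ratio test on column q — row 1: 5/(9/2) = 10/9; row 2: 10/(1/2) = 20; row 3: 20/5 = 4. Minimum is 10/9 at row 1 (w1 leaves); pivot element 9/2.
Divide row 1 by 9/2; eliminate column q from the other rows.
After both pivots, the entry at constraint row 2, column w2 is 5/9.

5/9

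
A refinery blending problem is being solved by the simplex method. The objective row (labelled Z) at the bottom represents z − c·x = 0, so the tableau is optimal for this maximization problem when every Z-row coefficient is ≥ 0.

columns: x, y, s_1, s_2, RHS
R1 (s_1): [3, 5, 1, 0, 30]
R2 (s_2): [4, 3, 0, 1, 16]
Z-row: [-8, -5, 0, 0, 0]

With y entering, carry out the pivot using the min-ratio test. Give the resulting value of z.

80/3

Ratio test on column y — row 1: 30/5 = 6; row 2: 16/3 = 16/3. Minimum is 16/3 at row 2 (s_2 leaves); pivot element 3.
Pivot on row 2; the Z-row RHS becomes 0 − (-5)·(16/3) = 80/3.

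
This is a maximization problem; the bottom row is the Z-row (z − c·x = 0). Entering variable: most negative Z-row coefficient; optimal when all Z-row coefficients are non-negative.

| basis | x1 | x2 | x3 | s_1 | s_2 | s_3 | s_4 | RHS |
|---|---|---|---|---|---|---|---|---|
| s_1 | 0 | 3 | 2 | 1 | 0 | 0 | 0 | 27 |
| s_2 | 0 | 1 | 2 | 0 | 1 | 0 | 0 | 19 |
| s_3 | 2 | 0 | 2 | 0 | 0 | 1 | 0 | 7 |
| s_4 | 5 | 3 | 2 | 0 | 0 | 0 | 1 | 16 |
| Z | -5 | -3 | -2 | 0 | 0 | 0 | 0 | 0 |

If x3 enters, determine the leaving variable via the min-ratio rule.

s_3

Column x3 entries and ratios — s_1: 27/2 = 27/2; s_2: 19/2 = 19/2; s_3: 7/2 = 7/2; s_4: 16/2 = 8.
Smallest ratio is 7/2 in the row of s_3, so s_3 leaves.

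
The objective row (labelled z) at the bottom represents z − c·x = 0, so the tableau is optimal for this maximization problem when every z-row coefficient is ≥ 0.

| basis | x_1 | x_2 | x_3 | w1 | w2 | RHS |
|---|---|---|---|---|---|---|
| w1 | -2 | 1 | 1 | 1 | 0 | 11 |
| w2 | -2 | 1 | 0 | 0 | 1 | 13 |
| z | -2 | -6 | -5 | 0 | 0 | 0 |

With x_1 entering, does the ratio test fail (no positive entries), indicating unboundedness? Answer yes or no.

Every constraint-row entry in column x_1 is ≤ 0, so increasing x_1 is unbounded.

yes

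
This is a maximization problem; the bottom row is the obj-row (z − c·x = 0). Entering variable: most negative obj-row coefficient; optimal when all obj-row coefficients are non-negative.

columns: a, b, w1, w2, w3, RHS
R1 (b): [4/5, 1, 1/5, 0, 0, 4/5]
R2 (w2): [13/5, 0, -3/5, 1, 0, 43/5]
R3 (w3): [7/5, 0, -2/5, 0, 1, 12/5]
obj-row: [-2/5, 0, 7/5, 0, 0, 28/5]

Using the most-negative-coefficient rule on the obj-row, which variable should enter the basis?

a

Negative obj-row entries: a: -2/5.
The most negative is -2/5 in column a, so a enters.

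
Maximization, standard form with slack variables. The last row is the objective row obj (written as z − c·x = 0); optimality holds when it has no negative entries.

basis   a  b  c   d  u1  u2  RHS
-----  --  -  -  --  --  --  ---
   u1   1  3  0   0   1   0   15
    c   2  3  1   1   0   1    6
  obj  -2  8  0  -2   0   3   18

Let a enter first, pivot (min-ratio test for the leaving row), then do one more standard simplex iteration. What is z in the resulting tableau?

30

Ratio test on column a — row 1: 15/1 = 15; row 2: 6/2 = 3. Minimum is 3 at row 2 (c leaves); pivot element 2.
Pivot on row 2; the obj-row RHS becomes 18 − (-2)·3 = 24.
Next entering variable (most negative obj-row entry -1): d.
Ratio test on column d — row 1: entry -1/2 ≤ 0; row 2: 3/(1/2) = 6. Minimum is 6 at row 2 (a leaves); pivot element 1/2.
After the second pivot the obj-row RHS is 24 − (-1)·6 = 30.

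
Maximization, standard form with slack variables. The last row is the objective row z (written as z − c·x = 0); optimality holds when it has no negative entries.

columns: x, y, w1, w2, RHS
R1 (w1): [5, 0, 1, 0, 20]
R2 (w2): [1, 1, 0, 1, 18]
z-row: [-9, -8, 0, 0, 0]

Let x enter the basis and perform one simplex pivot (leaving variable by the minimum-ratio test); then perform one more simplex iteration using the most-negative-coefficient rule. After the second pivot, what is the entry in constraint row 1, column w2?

0

Ratio test on column x — row 1: 20/5 = 4; row 2: 18/1 = 18. Minimum is 4 at row 1 (w1 leaves); pivot element 5.
Divide row 1 by 5; eliminate column x from the other rows.
Second iteration: most negative z-row entry is -8 in column y, so y enters.
Ratio test on column y — row 1: entry 0 ≤ 0; row 2: 14/1 = 14. Minimum is 14 at row 2 (w2 leaves); pivot element 1.
Divide row 2 by 1; eliminate column y from the other rows.
After both pivots, the entry at constraint row 1, column w2 is 0.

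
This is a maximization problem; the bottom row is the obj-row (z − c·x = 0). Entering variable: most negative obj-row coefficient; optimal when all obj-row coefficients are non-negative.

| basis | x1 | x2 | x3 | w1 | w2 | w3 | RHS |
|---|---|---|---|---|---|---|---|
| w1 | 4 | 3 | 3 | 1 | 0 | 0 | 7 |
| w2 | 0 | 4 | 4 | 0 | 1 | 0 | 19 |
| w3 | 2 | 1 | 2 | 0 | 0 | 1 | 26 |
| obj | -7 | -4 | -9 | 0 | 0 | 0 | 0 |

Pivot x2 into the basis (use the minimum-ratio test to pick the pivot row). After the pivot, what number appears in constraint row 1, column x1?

Ratio test on column x2 — row 1: 7/3 = 7/3; row 2: 19/4 = 19/4; row 3: 26/1 = 26. Minimum is 7/3 at row 1 (w1 leaves); pivot element 3.
Divide row 1 by 3; eliminate column x2 from the other rows.
In the new row 1, the x1 entry is the old entry divided by the pivot: 4/3 = 4/3.

4/3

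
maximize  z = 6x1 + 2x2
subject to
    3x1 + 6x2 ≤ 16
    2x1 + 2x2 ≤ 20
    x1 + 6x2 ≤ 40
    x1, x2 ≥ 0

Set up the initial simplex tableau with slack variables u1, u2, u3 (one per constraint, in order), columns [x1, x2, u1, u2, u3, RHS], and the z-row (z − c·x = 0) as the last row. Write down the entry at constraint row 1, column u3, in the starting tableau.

0

Slack u3 belongs to constraint 3; its column is the unit vector e_3, so the entry in row 1 is 0.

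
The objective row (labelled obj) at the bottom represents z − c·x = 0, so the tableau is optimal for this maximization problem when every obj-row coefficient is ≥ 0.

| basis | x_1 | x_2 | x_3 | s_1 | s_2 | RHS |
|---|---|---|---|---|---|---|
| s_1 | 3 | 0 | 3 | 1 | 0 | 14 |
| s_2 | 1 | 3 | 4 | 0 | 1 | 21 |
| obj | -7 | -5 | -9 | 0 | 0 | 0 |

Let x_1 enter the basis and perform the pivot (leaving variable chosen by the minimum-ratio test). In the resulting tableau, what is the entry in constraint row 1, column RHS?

14/3

Ratio test on column x_1 — row 1: 14/3 = 14/3; row 2: 21/1 = 21. Minimum is 14/3 at row 1 (s_1 leaves); pivot element 3.
Divide row 1 by 3; eliminate column x_1 from the other rows.
In the new row 1, the RHS entry is the old entry divided by the pivot: 14/3 = 14/3.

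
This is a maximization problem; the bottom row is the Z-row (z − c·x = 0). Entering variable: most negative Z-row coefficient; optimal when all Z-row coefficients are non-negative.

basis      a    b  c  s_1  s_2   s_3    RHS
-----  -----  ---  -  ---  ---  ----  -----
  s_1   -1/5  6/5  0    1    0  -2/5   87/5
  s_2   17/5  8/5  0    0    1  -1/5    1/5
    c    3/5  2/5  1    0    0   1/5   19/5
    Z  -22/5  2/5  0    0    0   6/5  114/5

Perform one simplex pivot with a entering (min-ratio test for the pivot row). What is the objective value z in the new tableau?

Ratio test on column a — row 1: entry -1/5 ≤ 0; row 2: (1/5)/(17/5) = 1/17; row 3: (19/5)/(3/5) = 19/3. Minimum is 1/17 at row 2 (s_2 leaves); pivot element 17/5.
Pivot on row 2; the Z-row RHS becomes 114/5 − (-22/5)·(1/17) = 392/17.

392/17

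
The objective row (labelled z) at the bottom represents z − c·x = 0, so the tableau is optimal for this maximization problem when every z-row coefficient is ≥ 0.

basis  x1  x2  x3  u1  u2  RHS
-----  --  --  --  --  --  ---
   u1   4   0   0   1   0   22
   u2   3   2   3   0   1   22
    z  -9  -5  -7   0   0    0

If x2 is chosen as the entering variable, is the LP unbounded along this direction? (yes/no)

Column x2 has positive entries in row(s) 2, so the ratio test bounds it — not unbounded.

no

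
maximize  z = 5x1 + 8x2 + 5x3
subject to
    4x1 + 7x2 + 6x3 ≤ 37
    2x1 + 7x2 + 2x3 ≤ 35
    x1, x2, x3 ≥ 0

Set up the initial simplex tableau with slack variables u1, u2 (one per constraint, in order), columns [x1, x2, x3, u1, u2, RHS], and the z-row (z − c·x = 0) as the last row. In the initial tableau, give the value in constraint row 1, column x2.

7

Constraint 1 has coefficient 7 on x2.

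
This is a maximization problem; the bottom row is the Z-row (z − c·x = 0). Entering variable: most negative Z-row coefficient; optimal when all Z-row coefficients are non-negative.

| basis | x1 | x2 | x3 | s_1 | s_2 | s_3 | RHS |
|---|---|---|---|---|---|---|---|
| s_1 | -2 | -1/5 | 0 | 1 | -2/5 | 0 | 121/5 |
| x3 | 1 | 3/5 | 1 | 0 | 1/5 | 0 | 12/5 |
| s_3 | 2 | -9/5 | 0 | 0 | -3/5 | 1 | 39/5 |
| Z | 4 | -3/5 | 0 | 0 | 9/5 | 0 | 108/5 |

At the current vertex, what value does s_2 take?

0

s_2 is not in the basis, so in the current basic feasible solution s_2 = 0.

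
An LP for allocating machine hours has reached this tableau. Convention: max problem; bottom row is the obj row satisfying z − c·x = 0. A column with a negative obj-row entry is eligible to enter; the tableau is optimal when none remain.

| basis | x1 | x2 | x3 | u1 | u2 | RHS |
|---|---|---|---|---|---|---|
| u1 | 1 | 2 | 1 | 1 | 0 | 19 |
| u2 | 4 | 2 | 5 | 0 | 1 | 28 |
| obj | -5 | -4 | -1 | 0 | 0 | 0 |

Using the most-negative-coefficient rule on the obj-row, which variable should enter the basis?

Negative obj-row entries: x1: -5, x2: -4, x3: -1.
The most negative is -5 in column x1, so x1 enters.

x1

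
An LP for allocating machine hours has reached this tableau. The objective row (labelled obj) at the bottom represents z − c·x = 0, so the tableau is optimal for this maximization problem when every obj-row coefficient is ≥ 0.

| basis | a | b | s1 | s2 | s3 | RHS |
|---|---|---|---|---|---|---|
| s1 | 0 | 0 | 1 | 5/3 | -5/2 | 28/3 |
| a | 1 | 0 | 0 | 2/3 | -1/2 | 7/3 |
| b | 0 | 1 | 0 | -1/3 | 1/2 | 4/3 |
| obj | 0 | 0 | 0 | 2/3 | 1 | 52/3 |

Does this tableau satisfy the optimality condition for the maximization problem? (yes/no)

Every obj-row coefficient is ≥ 0, so the tableau is optimal.

yes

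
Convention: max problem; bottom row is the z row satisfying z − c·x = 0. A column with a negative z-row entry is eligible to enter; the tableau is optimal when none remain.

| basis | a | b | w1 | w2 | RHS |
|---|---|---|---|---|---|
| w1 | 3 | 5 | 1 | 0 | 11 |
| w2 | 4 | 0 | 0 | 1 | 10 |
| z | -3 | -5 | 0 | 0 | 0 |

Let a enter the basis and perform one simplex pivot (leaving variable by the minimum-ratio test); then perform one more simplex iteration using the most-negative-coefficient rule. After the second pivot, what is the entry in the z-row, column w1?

1

Ratio test on column a — row 1: 11/3 = 11/3; row 2: 10/4 = 5/2. Minimum is 5/2 at row 2 (w2 leaves); pivot element 4.
Divide row 2 by 4; eliminate column a from the other rows.
Second iteration: most negative z-row entry is -5 in column b, so b enters.
Ratio test on column b — row 1: (7/2)/5 = 7/10; row 2: entry 0 ≤ 0. Minimum is 7/10 at row 1 (w1 leaves); pivot element 5.
Divide row 1 by 5; eliminate column b from the other rows.
After both pivots, the entry at the z-row, column w1 is 1.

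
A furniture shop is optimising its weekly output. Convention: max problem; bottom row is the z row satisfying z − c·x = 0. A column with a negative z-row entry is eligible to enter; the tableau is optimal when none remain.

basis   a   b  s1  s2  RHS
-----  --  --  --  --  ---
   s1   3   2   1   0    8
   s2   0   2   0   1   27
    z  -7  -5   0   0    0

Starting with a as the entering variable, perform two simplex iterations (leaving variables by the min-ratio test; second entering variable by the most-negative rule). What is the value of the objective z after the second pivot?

20

Ratio test on column a — row 1: 8/3 = 8/3; row 2: entry 0 ≤ 0. Minimum is 8/3 at row 1 (s1 leaves); pivot element 3.
Pivot on row 1; the z-row RHS becomes 0 − (-7)·(8/3) = 56/3.
Next entering variable (most negative z-row entry -1/3): b.
Ratio test on column b — row 1: (8/3)/(2/3) = 4; row 2: 27/2 = 27/2. Minimum is 4 at row 1 (a leaves); pivot element 2/3.
After the second pivot the z-row RHS is 56/3 − (-1/3)·4 = 20.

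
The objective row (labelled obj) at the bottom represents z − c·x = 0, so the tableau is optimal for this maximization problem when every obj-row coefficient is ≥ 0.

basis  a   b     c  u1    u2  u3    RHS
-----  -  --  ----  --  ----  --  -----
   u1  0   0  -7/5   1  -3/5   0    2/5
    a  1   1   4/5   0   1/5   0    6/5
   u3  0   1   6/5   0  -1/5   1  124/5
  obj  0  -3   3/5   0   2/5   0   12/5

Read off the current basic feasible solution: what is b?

b is not in the basis, so in the current basic feasible solution b = 0.

0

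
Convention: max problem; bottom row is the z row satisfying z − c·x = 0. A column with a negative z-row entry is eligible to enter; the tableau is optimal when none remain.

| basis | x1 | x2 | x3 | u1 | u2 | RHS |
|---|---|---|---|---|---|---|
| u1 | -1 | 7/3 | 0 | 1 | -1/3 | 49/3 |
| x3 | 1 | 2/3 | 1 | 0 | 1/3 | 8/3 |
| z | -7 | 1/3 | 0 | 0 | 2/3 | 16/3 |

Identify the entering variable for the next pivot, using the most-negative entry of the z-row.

Negative z-row entries: x1: -7.
The most negative is -7 in column x1, so x1 enters.

x1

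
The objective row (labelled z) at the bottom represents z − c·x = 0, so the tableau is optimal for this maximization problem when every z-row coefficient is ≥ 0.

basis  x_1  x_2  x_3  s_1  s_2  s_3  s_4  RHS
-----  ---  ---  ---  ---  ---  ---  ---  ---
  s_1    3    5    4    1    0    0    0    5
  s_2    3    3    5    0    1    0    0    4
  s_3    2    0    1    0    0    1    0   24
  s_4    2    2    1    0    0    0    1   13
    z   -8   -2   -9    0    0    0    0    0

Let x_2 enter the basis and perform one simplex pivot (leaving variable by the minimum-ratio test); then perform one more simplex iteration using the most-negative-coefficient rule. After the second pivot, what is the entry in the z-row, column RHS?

63/13

Ratio test on column x_2 — row 1: 5/5 = 1; row 2: 4/3 = 4/3; row 3: entry 0 ≤ 0; row 4: 13/2 = 13/2. Minimum is 1 at row 1 (s_1 leaves); pivot element 5.
Divide row 1 by 5; eliminate column x_2 from the other rows.
Second iteration: most negative z-row entry is -37/5 in column x_3, so x_3 enters.
Ratio test on column x_3 — row 1: 1/(4/5) = 5/4; row 2: 1/(13/5) = 5/13; row 3: 24/1 = 24; row 4: entry -3/5 ≤ 0. Minimum is 5/13 at row 2 (s_2 leaves); pivot element 13/5.
Divide row 2 by 13/5; eliminate column x_3 from the other rows.
After both pivots, the entry at the z-row, column RHS is 63/13.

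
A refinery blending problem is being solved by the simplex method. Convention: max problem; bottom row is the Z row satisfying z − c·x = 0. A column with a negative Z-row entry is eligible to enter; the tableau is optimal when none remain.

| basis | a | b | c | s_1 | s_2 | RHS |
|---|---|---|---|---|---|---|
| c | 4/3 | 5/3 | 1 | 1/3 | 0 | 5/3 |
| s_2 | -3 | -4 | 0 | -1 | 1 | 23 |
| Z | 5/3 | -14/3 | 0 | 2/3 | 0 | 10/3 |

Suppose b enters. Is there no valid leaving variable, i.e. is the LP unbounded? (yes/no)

no

Column b has positive entries in row(s) 1, so the ratio test bounds it — not unbounded.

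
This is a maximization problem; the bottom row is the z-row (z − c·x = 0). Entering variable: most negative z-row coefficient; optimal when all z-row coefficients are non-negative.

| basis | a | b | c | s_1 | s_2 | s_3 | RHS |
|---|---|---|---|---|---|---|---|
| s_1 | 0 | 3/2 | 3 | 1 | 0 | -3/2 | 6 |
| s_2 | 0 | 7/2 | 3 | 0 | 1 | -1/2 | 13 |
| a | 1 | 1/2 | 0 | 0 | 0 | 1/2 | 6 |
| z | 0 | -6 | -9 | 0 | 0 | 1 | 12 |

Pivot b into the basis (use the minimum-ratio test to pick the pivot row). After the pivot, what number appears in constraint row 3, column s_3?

Ratio test on column b — row 1: 6/(3/2) = 4; row 2: 13/(7/2) = 26/7; row 3: 6/(1/2) = 12. Minimum is 26/7 at row 2 (s_2 leaves); pivot element 7/2.
Divide row 2 by 7/2; eliminate column b from the other rows.
Row 3 update in column s_3: 1/2 − (1/2)·(-1/7) = 4/7.

4/7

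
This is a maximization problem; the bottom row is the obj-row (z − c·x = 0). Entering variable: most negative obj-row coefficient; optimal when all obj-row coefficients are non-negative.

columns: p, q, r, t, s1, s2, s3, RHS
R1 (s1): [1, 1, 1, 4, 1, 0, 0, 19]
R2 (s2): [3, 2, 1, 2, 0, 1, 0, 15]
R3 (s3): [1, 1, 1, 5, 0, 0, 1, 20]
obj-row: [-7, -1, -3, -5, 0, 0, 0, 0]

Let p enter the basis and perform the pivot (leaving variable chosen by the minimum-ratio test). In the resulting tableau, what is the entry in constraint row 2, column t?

2/3

Ratio test on column p — row 1: 19/1 = 19; row 2: 15/3 = 5; row 3: 20/1 = 20. Minimum is 5 at row 2 (s2 leaves); pivot element 3.
Divide row 2 by 3; eliminate column p from the other rows.
In the new row 2, the t entry is the old entry divided by the pivot: 2/3 = 2/3.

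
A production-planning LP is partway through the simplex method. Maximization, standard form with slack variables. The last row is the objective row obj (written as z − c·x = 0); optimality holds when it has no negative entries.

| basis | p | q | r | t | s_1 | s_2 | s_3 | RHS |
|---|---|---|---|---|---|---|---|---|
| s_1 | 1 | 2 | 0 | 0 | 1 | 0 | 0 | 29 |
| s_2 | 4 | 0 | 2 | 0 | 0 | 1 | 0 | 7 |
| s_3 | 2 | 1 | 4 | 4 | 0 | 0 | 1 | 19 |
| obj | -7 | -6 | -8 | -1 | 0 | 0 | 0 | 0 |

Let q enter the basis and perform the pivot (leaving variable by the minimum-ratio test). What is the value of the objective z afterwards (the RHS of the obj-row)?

87

Ratio test on column q — row 1: 29/2 = 29/2; row 2: entry 0 ≤ 0; row 3: 19/1 = 19. Minimum is 29/2 at row 1 (s_1 leaves); pivot element 2.
Pivot on row 1; the obj-row RHS becomes 0 − (-6)·(29/2) = 87.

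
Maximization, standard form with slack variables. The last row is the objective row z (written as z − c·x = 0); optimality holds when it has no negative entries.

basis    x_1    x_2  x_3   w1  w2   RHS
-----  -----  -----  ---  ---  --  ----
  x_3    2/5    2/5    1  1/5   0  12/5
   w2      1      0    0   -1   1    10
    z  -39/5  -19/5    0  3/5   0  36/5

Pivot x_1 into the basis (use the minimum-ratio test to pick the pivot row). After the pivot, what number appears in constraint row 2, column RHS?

Ratio test on column x_1 — row 1: (12/5)/(2/5) = 6; row 2: 10/1 = 10. Minimum is 6 at row 1 (x_3 leaves); pivot element 2/5.
Divide row 1 by 2/5; eliminate column x_1 from the other rows.
Row 2 update in column RHS: 10 − 1·6 = 4.

4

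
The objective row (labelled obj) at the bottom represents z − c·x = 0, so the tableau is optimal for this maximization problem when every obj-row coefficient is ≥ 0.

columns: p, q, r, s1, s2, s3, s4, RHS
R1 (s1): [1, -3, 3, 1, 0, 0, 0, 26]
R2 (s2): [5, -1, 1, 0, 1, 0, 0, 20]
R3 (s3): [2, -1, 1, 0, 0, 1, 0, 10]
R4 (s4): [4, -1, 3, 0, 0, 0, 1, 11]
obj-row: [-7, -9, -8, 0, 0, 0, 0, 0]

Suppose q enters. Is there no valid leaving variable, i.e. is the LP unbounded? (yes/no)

yes

Every constraint-row entry in column q is ≤ 0, so increasing q is unbounded.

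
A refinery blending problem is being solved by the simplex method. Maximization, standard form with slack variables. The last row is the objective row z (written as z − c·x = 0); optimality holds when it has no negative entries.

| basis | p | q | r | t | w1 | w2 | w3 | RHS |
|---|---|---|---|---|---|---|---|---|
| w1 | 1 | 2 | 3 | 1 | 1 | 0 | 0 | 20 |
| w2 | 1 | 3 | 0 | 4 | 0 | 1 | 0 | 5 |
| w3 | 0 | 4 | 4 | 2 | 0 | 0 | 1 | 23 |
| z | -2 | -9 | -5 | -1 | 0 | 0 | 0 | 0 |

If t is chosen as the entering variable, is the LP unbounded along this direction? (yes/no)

Column t has positive entries in row(s) 1, 2, 3, so the ratio test bounds it — not unbounded.

no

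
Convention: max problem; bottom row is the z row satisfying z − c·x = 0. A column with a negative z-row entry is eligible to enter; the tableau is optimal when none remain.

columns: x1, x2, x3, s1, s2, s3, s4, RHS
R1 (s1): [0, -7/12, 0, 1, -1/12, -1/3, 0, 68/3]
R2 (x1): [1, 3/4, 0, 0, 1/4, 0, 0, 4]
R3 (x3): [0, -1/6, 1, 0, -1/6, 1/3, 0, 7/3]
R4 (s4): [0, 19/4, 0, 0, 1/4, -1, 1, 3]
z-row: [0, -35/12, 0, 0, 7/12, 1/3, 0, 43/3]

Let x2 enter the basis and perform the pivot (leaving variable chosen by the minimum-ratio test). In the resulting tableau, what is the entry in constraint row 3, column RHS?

Ratio test on column x2 — row 1: entry -7/12 ≤ 0; row 2: 4/(3/4) = 16/3; row 3: entry -1/6 ≤ 0; row 4: 3/(19/4) = 12/19. Minimum is 12/19 at row 4 (s4 leaves); pivot element 19/4.
Divide row 4 by 19/4; eliminate column x2 from the other rows.
Row 3 update in column RHS: 7/3 − (-1/6)·(12/19) = 139/57.

139/57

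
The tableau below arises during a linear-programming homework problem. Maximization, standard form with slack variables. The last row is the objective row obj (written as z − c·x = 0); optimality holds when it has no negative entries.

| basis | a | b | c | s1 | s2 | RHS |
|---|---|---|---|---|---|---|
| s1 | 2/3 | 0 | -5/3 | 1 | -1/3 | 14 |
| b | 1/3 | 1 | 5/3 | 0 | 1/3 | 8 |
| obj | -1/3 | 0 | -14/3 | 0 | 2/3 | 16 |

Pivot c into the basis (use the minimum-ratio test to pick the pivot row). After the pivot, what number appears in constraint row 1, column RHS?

22

Ratio test on column c — row 1: entry -5/3 ≤ 0; row 2: 8/(5/3) = 24/5. Minimum is 24/5 at row 2 (b leaves); pivot element 5/3.
Divide row 2 by 5/3; eliminate column c from the other rows.
Row 1 update in column RHS: 14 − (-5/3)·(24/5) = 22.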